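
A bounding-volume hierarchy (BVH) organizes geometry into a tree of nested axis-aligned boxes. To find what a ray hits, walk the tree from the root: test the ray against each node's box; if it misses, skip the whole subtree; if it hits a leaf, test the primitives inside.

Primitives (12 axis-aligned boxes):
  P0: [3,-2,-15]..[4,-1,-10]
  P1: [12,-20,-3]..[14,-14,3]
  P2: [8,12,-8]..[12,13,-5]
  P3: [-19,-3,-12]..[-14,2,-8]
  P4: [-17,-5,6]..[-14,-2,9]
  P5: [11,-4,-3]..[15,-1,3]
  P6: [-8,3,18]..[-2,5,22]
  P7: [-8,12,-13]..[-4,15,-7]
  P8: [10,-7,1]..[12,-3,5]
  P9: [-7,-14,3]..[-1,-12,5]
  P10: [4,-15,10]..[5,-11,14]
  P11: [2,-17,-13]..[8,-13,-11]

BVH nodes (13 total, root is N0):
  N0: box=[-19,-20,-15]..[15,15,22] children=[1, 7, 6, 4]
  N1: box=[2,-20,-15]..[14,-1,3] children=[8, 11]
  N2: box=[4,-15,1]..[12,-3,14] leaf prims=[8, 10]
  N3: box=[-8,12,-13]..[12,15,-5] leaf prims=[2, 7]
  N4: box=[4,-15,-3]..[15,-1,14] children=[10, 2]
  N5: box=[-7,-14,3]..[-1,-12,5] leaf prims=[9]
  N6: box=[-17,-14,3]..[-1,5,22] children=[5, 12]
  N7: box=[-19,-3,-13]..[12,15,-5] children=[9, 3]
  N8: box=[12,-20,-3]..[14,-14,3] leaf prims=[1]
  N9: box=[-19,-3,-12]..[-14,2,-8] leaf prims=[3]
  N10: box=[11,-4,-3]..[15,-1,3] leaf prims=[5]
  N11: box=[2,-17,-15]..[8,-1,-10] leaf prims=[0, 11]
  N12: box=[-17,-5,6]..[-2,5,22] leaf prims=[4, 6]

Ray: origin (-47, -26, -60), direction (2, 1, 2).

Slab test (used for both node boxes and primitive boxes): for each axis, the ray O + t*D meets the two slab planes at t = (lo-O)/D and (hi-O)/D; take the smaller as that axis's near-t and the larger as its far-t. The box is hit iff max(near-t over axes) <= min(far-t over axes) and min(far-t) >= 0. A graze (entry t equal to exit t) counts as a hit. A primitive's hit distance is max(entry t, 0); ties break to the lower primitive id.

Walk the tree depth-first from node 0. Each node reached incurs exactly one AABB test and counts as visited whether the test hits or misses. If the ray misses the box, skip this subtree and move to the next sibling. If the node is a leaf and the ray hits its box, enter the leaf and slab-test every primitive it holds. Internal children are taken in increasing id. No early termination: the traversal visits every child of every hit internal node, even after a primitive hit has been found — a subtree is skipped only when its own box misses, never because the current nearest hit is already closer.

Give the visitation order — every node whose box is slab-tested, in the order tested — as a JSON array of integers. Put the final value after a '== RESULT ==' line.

Walk:
N0 x:[14,31] y:[6,41] z:[45/2,41] -> hit [45/2,31], descend [1, 4, 6, 7]
  N1 x:[49/2,61/2] y:[6,25] z:[45/2,63/2] -> hit [49/2,25], descend [8, 11]
    N8 x:[59/2,61/2] y:[6,12] z:[57/2,63/2] -> miss, prune
    N11 x:[49/2,55/2] y:[9,25] z:[45/2,25] -> hit [49/2,25] leaf, test {P0@t=25, P11(miss)}
  N4 x:[51/2,31] y:[11,25] z:[57/2,37] -> miss, prune
  N6 x:[15,23] y:[12,31] z:[63/2,41] -> miss, prune
  N7 x:[14,59/2] y:[23,41] z:[47/2,55/2] -> hit [47/2,55/2], descend [3, 9]
    N3 x:[39/2,59/2] y:[38,41] z:[47/2,55/2] -> miss, prune
    N9 x:[14,33/2] y:[23,28] z:[24,26] -> miss, prune

Visited [0, 1, 8, 11, 4, 6, 7, 3, 9]. Tests: 9 box, 1 leaf. Nearest: P0.

== RESULT ==
[0, 1, 8, 11, 4, 6, 7, 3, 9]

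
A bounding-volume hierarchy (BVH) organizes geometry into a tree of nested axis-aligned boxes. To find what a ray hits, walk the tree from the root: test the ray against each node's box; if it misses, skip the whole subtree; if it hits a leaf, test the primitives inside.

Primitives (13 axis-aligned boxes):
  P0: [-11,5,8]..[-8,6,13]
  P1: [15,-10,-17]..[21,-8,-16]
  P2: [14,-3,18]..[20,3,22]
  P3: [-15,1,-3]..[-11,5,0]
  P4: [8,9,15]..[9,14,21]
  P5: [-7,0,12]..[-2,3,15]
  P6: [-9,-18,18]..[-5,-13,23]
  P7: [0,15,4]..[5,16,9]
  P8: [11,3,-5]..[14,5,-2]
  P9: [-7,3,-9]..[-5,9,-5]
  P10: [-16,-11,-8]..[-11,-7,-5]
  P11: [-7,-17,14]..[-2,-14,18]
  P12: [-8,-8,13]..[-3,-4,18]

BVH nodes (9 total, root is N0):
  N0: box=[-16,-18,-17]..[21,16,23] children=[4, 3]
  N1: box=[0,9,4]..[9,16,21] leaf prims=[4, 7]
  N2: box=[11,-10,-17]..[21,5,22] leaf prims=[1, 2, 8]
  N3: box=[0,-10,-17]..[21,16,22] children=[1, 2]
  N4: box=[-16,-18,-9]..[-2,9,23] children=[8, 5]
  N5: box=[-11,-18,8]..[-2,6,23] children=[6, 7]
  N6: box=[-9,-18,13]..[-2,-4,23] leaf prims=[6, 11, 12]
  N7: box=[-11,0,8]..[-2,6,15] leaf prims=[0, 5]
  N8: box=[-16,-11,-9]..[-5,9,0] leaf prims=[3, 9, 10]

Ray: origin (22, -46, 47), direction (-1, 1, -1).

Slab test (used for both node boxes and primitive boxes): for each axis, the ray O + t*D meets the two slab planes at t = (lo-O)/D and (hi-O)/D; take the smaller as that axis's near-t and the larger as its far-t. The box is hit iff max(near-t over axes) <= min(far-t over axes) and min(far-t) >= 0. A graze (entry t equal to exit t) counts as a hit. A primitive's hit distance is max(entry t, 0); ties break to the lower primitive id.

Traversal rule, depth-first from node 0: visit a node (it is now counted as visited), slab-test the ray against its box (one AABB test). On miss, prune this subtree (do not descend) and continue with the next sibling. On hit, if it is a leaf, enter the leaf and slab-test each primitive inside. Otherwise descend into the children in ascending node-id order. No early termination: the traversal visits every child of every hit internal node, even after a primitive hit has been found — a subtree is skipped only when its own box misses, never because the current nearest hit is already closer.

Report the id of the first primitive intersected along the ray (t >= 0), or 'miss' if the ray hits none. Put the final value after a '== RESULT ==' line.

Traverse from the root:
N0 x:[1,38] y:[28,62] z:[24,64] -> hit [28,38], descend [3, 4]
  N3 x:[1,22] y:[36,62] z:[25,64] -> miss, prune
  N4 x:[24,38] y:[28,55] z:[24,56] -> hit [28,38], descend [5, 8]
    N5 x:[24,33] y:[28,52] z:[24,39] -> hit [28,33], descend [6, 7]
      N6 x:[24,31] y:[28,42] z:[24,34] -> hit [28,31] leaf, test {P6@t=28, P11@t=29, P12(miss)}
      N7 x:[24,33] y:[46,52] z:[32,39] -> miss, prune
    N8 x:[27,38] y:[35,55] z:[47,56] -> miss, prune

order=[0, 3, 4, 5, 6, 7, 8]  |boxes|=7  |leaves|=1  hit=P6

== RESULT ==
6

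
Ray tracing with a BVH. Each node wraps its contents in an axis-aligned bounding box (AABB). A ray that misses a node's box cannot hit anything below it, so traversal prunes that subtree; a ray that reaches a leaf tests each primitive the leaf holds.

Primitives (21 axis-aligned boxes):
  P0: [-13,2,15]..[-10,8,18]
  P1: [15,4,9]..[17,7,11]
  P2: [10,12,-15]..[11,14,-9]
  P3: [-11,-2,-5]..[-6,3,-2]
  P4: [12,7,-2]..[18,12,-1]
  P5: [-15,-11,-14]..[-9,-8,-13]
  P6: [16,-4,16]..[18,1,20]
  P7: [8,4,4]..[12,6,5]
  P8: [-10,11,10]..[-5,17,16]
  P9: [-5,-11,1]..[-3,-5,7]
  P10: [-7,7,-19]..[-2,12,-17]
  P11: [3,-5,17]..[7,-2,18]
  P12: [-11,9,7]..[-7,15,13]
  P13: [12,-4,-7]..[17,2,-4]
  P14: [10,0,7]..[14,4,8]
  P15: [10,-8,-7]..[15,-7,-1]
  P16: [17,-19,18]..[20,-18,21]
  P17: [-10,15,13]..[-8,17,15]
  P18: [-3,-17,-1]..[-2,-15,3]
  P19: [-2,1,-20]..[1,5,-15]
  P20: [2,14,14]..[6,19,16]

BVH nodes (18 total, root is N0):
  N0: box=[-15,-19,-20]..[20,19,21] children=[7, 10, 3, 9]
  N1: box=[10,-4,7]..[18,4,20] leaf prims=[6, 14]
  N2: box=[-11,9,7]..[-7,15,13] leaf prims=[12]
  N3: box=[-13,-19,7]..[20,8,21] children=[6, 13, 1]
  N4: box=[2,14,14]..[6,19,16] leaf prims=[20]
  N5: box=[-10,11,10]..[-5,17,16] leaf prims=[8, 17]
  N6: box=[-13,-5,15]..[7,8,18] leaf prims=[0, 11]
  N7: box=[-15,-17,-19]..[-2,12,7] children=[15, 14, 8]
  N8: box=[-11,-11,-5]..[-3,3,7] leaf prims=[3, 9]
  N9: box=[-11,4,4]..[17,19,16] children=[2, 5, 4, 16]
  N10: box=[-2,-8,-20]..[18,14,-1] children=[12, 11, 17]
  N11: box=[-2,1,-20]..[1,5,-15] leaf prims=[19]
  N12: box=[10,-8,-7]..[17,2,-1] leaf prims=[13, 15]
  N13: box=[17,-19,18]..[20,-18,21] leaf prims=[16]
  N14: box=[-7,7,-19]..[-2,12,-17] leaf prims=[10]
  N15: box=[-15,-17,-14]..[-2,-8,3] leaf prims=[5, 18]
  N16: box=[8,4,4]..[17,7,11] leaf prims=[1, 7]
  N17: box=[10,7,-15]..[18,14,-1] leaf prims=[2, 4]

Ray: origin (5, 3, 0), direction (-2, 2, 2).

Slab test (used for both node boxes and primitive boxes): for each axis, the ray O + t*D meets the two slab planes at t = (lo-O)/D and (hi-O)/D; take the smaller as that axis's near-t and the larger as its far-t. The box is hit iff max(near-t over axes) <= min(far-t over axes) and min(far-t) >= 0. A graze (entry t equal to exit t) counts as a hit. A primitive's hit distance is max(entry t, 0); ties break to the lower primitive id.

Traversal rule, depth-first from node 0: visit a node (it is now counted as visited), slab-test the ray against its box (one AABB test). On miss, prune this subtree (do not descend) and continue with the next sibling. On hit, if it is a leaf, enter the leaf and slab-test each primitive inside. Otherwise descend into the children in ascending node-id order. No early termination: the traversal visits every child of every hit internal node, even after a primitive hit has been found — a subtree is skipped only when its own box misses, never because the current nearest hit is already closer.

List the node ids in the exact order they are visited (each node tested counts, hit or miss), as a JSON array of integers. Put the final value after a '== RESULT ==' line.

Trace the traversal:
N0 x:[-15/2,10] y:[-11,8] z:[-10,21/2] -> hit [-15/2,8], descend [3, 7, 9, 10]
  N3 x:[-15/2,9] y:[-11,5/2] z:[7/2,21/2] -> miss, prune
  N7 x:[7/2,10] y:[-10,9/2] z:[-19/2,7/2] -> hit [7/2,7/2], descend [8, 14, 15]
    N8 x:[4,8] y:[-7,0] z:[-5/2,7/2] -> miss, prune
    N14 x:[7/2,6] y:[2,9/2] z:[-19/2,-17/2] -> miss, prune
    N15 x:[7/2,10] y:[-10,-11/2] z:[-7,3/2] -> miss, prune
  N9 x:[-6,8] y:[1/2,8] z:[2,8] -> hit [2,8], descend [2, 4, 5, 16]
    N2 x:[6,8] y:[3,6] z:[7/2,13/2] -> hit [6,6] leaf, test {P12@t=6}
    N4 x:[-1/2,3/2] y:[11/2,8] z:[7,8] -> miss, prune
    N5 x:[5,15/2] y:[4,7] z:[5,8] -> hit [5,7] leaf, test {P8@t=5, P17@t=13/2}
    N16 x:[-6,-3/2] y:[1/2,2] z:[2,11/2] -> miss, prune
  N10 x:[-13/2,7/2] y:[-11/2,11/2] z:[-10,-1/2] -> miss, prune

12 AABB tests over nodes [0, 3, 7, 8, 14, 15, 9, 2, 4, 5, 16, 10]; 2 leaves entered; closest P8.

== RESULT ==
[0, 3, 7, 8, 14, 15, 9, 2, 4, 5, 16, 10]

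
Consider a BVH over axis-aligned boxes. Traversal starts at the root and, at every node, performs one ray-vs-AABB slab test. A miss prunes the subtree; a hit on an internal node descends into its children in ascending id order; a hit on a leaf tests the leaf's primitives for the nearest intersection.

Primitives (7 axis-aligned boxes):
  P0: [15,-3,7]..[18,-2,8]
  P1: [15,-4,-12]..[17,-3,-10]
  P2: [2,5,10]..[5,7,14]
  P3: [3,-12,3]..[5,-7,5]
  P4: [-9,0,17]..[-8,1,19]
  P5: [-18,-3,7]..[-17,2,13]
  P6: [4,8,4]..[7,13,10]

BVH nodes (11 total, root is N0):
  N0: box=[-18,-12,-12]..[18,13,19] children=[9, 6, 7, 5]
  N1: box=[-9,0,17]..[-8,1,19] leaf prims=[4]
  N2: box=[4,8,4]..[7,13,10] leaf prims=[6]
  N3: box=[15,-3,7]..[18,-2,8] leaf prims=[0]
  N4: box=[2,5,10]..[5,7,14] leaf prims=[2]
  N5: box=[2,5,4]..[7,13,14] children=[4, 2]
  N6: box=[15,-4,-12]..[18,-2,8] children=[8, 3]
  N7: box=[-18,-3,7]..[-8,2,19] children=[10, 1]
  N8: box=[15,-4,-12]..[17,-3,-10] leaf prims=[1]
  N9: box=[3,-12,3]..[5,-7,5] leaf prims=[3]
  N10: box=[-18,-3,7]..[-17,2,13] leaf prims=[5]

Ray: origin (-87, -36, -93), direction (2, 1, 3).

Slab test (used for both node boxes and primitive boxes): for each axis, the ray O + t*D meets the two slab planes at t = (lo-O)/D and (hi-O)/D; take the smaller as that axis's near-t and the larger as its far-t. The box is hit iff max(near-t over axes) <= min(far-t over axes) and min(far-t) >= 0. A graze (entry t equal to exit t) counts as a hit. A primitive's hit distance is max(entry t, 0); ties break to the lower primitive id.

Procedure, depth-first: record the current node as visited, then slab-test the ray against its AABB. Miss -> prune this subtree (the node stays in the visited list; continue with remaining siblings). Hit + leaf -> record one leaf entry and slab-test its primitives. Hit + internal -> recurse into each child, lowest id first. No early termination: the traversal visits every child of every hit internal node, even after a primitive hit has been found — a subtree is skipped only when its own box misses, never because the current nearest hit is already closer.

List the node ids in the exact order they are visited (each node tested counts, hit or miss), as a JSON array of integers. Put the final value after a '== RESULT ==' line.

Trace the traversal:
N0 x:[69/2,105/2] y:[24,49] z:[27,112/3] -> hit [69/2,112/3], descend [5, 6, 7, 9]
  N5 x:[89/2,47] y:[41,49] z:[97/3,107/3] -> miss, prune
  N6 x:[51,105/2] y:[32,34] z:[27,101/3] -> miss, prune
  N7 x:[69/2,79/2] y:[33,38] z:[100/3,112/3] -> hit [69/2,112/3], descend [1, 10]
    N1 x:[39,79/2] y:[36,37] z:[110/3,112/3] -> miss, prune
    N10 x:[69/2,35] y:[33,38] z:[100/3,106/3] -> hit [69/2,35] leaf, test {P5@t=69/2}
  N9 x:[45,46] y:[24,29] z:[32,98/3] -> miss, prune

order=[0, 5, 6, 7, 1, 10, 9]  |boxes|=7  |leaves|=1  hit=P5

== RESULT ==
[0, 5, 6, 7, 1, 10, 9]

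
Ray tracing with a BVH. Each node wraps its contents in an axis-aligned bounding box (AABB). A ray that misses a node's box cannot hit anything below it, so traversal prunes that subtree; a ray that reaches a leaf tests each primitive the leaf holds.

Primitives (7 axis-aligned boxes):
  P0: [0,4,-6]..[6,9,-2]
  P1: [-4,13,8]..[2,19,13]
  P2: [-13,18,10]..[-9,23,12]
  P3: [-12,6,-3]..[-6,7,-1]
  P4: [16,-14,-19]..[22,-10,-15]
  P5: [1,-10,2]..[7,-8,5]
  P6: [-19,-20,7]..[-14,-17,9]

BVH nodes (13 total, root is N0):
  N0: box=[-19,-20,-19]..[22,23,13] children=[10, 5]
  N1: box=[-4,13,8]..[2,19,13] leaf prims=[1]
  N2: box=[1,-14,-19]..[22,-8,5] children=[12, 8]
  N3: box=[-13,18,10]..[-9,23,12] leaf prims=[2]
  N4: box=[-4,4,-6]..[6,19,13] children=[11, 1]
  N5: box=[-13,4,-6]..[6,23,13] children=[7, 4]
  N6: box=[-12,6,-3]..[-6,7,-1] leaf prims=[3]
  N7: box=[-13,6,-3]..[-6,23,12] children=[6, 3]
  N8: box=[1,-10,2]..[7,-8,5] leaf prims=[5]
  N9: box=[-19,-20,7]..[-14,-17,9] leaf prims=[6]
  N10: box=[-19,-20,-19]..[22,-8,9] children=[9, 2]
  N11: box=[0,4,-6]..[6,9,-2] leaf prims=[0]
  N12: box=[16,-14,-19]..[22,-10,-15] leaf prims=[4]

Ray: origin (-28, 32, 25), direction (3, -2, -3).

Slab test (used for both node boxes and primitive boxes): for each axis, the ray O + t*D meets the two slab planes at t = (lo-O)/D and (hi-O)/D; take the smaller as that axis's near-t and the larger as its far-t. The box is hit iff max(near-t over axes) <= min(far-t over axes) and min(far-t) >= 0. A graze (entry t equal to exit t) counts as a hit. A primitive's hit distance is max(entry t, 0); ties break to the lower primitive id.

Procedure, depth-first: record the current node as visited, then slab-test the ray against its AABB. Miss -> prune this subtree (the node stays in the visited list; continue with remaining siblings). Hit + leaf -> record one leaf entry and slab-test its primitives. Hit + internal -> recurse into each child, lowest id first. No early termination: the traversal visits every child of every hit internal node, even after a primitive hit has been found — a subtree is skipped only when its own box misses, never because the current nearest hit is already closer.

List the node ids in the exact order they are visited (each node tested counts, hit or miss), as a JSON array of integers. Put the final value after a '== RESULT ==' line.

Walk:
N0 x:[3,50/3] y:[9/2,26] z:[4,44/3] -> hit [9/2,44/3], descend [5, 10]
  N5 x:[5,34/3] y:[9/2,14] z:[4,31/3] -> hit [5,31/3], descend [4, 7]
    N4 x:[8,34/3] y:[13/2,14] z:[4,31/3] -> hit [8,31/3], descend [1, 11]
      N1 x:[8,10] y:[13/2,19/2] z:[4,17/3] -> miss, prune
      N11 x:[28/3,34/3] y:[23/2,14] z:[9,31/3] -> miss, prune
    N7 x:[5,22/3] y:[9/2,13] z:[13/3,28/3] -> hit [5,22/3], descend [3, 6]
      N3 x:[5,19/3] y:[9/2,7] z:[13/3,5] -> hit [5,5] leaf, test {P2@t=5}
      N6 x:[16/3,22/3] y:[25/2,13] z:[26/3,28/3] -> miss, prune
  N10 x:[3,50/3] y:[20,26] z:[16/3,44/3] -> miss, prune

Visited [0, 5, 4, 1, 11, 7, 3, 6, 10]. Tests: 9 box, 1 leaf. Nearest: P2.

== RESULT ==
[0, 5, 4, 1, 11, 7, 3, 6, 10]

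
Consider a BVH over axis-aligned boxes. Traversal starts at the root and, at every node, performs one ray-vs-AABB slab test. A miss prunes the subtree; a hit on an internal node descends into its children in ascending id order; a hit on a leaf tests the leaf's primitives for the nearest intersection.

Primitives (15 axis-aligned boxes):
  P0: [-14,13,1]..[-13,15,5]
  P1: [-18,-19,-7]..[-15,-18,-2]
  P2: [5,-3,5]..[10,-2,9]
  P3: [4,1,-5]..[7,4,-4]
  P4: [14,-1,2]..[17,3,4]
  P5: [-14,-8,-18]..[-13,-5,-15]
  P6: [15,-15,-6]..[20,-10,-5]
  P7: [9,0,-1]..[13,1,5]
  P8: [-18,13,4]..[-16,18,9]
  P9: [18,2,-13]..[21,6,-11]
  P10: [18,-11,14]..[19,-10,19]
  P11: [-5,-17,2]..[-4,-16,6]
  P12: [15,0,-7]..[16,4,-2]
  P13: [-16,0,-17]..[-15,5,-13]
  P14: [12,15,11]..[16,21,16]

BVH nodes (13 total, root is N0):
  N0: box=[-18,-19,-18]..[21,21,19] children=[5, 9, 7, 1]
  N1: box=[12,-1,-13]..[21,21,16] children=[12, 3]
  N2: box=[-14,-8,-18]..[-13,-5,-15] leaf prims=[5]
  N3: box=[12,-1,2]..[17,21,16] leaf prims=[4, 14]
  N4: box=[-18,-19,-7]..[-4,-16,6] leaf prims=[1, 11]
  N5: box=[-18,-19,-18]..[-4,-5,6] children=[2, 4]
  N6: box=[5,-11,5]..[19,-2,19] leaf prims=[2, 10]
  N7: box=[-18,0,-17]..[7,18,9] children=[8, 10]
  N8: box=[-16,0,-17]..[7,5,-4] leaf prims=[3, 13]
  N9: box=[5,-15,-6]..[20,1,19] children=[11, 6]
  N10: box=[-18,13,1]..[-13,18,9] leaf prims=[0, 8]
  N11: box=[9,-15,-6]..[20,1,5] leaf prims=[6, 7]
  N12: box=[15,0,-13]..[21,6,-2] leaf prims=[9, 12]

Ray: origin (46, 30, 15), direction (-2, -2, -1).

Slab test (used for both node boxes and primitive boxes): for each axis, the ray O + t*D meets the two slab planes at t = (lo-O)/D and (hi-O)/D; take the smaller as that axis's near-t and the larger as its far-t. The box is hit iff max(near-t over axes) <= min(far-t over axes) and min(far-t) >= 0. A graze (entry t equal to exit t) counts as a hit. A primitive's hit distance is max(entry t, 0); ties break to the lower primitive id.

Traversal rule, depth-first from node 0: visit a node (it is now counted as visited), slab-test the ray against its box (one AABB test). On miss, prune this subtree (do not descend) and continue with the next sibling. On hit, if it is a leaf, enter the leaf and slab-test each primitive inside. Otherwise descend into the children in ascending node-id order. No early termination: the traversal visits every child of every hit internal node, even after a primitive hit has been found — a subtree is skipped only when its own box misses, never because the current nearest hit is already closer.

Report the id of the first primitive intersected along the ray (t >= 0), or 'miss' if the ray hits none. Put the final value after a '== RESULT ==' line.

Traverse from the root:
N0 x:[25/2,32] y:[9/2,49/2] z:[-4,33] -> hit [25/2,49/2], descend [1, 5, 7, 9]
  N1 x:[25/2,17] y:[9/2,31/2] z:[-1,28] -> hit [25/2,31/2], descend [3, 12]
    N3 x:[29/2,17] y:[9/2,31/2] z:[-1,13] -> miss, prune
    N12 x:[25/2,31/2] y:[12,15] z:[17,28] -> miss, prune
  N5 x:[25,32] y:[35/2,49/2] z:[9,33] -> miss, prune
  N7 x:[39/2,32] y:[6,15] z:[6,32] -> miss, prune
  N9 x:[13,41/2] y:[29/2,45/2] z:[-4,21] -> hit [29/2,41/2], descend [6, 11]
    N6 x:[27/2,41/2] y:[16,41/2] z:[-4,10] -> miss, prune
    N11 x:[13,37/2] y:[29/2,45/2] z:[10,21] -> hit [29/2,37/2] leaf, test {P6(miss), P7(miss)}

Visited [0, 1, 3, 12, 5, 7, 9, 6, 11]. Tests: 9 box, 1 leaf. Nearest: miss.

== RESULT ==
miss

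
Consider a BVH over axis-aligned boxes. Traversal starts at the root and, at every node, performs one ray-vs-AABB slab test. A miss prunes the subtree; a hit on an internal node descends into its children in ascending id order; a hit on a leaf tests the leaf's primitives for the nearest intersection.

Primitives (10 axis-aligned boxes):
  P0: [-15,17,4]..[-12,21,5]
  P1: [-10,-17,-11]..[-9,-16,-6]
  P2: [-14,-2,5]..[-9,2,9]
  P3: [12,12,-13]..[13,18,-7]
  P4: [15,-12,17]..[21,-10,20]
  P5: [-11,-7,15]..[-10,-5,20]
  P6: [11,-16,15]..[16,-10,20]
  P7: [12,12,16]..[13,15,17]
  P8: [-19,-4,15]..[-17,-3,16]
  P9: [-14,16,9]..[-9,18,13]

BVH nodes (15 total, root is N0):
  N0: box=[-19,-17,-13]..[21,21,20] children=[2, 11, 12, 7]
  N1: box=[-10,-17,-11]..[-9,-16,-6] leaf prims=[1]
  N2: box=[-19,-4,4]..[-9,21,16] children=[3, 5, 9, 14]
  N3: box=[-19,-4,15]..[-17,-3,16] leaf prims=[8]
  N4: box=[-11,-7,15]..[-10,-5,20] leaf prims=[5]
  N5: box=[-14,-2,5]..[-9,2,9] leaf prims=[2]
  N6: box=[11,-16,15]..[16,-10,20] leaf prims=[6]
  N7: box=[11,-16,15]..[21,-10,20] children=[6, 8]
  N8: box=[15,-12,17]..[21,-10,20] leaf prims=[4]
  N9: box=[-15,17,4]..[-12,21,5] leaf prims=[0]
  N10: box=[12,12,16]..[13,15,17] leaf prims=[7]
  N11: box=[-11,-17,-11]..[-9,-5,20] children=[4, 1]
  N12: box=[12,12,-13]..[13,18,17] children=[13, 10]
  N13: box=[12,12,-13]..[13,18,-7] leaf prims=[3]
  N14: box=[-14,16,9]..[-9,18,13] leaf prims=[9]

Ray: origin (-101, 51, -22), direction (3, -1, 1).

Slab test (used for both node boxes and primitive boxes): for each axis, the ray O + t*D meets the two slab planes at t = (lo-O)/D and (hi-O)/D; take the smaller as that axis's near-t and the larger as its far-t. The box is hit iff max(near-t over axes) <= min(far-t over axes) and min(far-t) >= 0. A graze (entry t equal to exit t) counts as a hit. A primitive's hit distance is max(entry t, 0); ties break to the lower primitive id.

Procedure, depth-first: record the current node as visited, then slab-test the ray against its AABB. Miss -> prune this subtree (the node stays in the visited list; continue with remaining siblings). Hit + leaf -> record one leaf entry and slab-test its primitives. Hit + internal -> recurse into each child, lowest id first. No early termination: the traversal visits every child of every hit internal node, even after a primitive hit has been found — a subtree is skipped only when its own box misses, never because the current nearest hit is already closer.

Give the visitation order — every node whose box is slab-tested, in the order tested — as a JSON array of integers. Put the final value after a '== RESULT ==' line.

Traverse from the root:
N0 x:[82/3,122/3] y:[30,68] z:[9,42] -> hit [30,122/3], descend [2, 7, 11, 12]
  N2 x:[82/3,92/3] y:[30,55] z:[26,38] -> hit [30,92/3], descend [3, 5, 9, 14]
    N3 x:[82/3,28] y:[54,55] z:[37,38] -> miss, prune
    N5 x:[29,92/3] y:[49,53] z:[27,31] -> miss, prune
    N9 x:[86/3,89/3] y:[30,34] z:[26,27] -> miss, prune
    N14 x:[29,92/3] y:[33,35] z:[31,35] -> miss, prune
  N7 x:[112/3,122/3] y:[61,67] z:[37,42] -> miss, prune
  N11 x:[30,92/3] y:[56,68] z:[11,42] -> miss, prune
  N12 x:[113/3,38] y:[33,39] z:[9,39] -> hit [113/3,38], descend [10, 13]
    N10 x:[113/3,38] y:[36,39] z:[38,39] -> hit [38,38] leaf, test {P7@t=38}
    N13 x:[113/3,38] y:[33,39] z:[9,15] -> miss, prune

11 AABB tests over nodes [0, 2, 3, 5, 9, 14, 7, 11, 12, 10, 13]; 1 leaf entered; closest P7.

== RESULT ==
[0, 2, 3, 5, 9, 14, 7, 11, 12, 10, 13]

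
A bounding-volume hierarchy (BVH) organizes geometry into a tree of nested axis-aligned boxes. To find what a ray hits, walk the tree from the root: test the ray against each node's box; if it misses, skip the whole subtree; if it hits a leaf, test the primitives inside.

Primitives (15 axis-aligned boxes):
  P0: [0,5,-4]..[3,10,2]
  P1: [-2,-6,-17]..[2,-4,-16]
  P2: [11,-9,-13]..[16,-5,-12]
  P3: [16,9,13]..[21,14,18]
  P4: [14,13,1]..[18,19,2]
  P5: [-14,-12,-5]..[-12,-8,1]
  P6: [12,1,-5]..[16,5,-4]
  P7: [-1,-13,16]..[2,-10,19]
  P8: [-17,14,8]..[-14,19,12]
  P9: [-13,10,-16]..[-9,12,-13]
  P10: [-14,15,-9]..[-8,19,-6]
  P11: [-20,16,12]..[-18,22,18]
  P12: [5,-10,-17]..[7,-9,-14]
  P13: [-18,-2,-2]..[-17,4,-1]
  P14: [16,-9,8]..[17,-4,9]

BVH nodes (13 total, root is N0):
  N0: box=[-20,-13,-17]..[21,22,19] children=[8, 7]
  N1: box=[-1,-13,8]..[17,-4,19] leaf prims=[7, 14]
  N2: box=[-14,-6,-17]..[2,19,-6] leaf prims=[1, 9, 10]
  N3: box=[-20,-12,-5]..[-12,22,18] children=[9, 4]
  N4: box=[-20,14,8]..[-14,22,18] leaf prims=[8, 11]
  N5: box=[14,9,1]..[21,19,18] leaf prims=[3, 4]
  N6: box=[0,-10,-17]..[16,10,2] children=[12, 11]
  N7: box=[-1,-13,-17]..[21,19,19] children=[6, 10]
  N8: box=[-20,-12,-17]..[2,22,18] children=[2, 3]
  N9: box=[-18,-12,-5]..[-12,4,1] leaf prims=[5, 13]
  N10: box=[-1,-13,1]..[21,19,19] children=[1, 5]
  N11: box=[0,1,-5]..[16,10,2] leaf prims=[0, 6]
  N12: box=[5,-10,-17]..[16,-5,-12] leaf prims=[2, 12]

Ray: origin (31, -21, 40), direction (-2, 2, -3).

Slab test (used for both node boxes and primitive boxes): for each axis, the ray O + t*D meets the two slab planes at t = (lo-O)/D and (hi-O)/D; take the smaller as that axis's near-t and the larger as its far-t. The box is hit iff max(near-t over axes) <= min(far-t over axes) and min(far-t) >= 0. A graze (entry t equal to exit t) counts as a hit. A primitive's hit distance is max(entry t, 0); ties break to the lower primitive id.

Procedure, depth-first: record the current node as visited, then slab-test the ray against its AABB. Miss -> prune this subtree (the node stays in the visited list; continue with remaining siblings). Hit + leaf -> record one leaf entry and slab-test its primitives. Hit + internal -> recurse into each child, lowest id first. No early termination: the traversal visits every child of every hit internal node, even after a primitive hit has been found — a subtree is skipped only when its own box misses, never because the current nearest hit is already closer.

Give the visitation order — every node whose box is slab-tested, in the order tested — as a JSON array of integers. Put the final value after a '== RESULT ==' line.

Traverse from the root:
N0 x:[5,51/2] y:[4,43/2] z:[7,19] -> hit [7,19], descend [7, 8]
  N7 x:[5,16] y:[4,20] z:[7,19] -> hit [7,16], descend [6, 10]
    N6 x:[15/2,31/2] y:[11/2,31/2] z:[38/3,19] -> hit [38/3,31/2], descend [11, 12]
      N11 x:[15/2,31/2] y:[11,31/2] z:[38/3,15] -> hit [38/3,15] leaf, test {P0@t=14, P6(miss)}
      N12 x:[15/2,13] y:[11/2,8] z:[52/3,19] -> miss, prune
    N10 x:[5,16] y:[4,20] z:[7,13] -> hit [7,13], descend [1, 5]
      N1 x:[7,16] y:[4,17/2] z:[7,32/3] -> hit [7,17/2] leaf, test {P7(miss), P14(miss)}
      N5 x:[5,17/2] y:[15,20] z:[22/3,13] -> miss, prune
  N8 x:[29/2,51/2] y:[9/2,43/2] z:[22/3,19] -> hit [29/2,19], descend [2, 3]
    N2 x:[29/2,45/2] y:[15/2,20] z:[46/3,19] -> hit [46/3,19] leaf, test {P1(miss), P9(miss), P10(miss)}
    N3 x:[43/2,51/2] y:[9/2,43/2] z:[22/3,15] -> miss, prune

Visited [0, 7, 6, 11, 12, 10, 1, 5, 8, 2, 3]. Tests: 11 box, 3 leaf. Nearest: P0.

== RESULT ==
[0, 7, 6, 11, 12, 10, 1, 5, 8, 2, 3]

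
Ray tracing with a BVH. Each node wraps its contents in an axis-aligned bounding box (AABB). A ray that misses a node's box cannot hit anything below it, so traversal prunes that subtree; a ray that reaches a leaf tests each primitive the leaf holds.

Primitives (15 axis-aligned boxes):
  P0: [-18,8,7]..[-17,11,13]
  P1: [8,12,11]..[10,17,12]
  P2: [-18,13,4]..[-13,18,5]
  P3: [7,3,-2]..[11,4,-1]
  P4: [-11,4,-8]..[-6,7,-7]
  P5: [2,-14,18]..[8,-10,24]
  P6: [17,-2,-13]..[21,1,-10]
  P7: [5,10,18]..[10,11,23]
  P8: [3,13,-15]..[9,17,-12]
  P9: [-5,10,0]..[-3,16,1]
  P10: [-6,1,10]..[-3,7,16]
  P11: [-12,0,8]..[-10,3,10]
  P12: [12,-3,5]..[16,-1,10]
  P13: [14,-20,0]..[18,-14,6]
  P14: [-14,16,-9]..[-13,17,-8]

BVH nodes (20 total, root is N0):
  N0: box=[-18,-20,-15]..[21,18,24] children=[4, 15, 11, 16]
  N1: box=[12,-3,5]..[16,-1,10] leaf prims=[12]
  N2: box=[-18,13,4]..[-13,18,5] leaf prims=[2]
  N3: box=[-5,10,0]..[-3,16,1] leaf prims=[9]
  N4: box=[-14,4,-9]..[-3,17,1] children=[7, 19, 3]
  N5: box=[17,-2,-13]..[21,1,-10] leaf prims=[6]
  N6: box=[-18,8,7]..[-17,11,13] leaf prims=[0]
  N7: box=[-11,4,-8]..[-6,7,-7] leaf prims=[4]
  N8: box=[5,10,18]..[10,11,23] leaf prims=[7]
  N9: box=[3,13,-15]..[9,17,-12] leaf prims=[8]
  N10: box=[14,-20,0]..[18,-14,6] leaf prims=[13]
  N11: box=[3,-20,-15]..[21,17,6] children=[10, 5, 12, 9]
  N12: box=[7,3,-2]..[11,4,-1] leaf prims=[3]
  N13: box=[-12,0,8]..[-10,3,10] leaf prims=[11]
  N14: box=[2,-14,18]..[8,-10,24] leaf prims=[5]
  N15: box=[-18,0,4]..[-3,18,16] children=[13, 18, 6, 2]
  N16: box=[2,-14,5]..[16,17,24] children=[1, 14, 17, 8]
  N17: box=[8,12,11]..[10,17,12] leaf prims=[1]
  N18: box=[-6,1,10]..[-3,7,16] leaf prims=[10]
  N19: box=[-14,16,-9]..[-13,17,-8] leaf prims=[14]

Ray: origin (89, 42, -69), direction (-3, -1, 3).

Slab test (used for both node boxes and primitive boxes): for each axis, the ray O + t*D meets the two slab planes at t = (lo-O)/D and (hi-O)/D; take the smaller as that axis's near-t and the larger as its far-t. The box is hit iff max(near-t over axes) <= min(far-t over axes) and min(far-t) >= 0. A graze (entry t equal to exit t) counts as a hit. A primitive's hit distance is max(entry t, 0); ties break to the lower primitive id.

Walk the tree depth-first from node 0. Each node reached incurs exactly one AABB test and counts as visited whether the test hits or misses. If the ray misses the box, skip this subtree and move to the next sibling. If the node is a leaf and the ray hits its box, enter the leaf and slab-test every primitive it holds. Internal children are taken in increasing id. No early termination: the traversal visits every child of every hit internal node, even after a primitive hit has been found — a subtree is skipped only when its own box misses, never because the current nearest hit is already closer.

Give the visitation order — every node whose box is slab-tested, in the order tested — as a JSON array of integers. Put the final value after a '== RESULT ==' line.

Trace the traversal:
N0 x:[68/3,107/3] y:[24,62] z:[18,31] -> hit [24,31], descend [4, 11, 15, 16]
  N4 x:[92/3,103/3] y:[25,38] z:[20,70/3] -> miss, prune
  N11 x:[68/3,86/3] y:[25,62] z:[18,25] -> hit [25,25], descend [5, 9, 10, 12]
    N5 x:[68/3,24] y:[41,44] z:[56/3,59/3] -> miss, prune
    N9 x:[80/3,86/3] y:[25,29] z:[18,19] -> miss, prune
    N10 x:[71/3,25] y:[56,62] z:[23,25] -> miss, prune
    N12 x:[26,82/3] y:[38,39] z:[67/3,68/3] -> miss, prune
  N15 x:[92/3,107/3] y:[24,42] z:[73/3,85/3] -> miss, prune
  N16 x:[73/3,29] y:[25,56] z:[74/3,31] -> hit [25,29], descend [1, 8, 14, 17]
    N1 x:[73/3,77/3] y:[43,45] z:[74/3,79/3] -> miss, prune
    N8 x:[79/3,28] y:[31,32] z:[29,92/3] -> miss, prune
    N14 x:[27,29] y:[52,56] z:[29,31] -> miss, prune
    N17 x:[79/3,27] y:[25,30] z:[80/3,27] -> hit [80/3,27] leaf, test {P1@t=80/3}

Visited [0, 4, 11, 5, 9, 10, 12, 15, 16, 1, 8, 14, 17]. Tests: 13 box, 1 leaf. Nearest: P1.

== RESULT ==
[0, 4, 11, 5, 9, 10, 12, 15, 16, 1, 8, 14, 17]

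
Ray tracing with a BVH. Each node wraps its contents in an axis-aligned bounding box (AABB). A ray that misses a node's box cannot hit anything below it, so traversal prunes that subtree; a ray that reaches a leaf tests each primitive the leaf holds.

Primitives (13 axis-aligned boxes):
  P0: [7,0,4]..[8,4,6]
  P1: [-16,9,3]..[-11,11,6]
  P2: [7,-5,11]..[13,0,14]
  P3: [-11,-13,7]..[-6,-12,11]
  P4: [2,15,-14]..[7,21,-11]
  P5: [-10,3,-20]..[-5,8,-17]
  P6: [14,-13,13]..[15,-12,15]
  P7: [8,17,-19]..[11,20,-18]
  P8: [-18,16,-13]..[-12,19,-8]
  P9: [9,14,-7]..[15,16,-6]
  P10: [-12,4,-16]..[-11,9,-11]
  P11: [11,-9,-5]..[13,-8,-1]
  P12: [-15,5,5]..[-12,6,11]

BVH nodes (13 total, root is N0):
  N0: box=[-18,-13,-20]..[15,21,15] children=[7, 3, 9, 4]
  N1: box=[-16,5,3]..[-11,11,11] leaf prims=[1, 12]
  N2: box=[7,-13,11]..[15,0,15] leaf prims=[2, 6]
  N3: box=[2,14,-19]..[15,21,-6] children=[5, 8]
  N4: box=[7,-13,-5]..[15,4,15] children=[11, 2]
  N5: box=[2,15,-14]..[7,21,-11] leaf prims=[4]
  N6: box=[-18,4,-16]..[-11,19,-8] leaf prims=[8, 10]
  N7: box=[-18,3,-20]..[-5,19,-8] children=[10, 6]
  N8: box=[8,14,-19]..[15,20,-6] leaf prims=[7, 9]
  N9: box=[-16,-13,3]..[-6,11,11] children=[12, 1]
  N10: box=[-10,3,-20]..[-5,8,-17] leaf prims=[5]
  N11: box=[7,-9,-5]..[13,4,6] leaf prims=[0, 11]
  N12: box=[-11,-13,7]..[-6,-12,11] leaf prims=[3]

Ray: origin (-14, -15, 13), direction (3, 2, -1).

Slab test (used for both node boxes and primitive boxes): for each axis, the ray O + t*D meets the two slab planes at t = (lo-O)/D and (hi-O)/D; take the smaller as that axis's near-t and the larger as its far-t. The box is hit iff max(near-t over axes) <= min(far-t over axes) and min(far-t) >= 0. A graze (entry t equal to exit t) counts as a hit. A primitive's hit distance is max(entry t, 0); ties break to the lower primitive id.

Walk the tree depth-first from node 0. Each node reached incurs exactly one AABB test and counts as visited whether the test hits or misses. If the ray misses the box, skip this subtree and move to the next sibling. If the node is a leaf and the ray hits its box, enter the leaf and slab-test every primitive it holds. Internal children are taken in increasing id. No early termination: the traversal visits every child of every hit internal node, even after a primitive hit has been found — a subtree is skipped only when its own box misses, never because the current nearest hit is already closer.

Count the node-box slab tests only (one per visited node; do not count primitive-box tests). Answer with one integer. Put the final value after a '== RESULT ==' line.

Trace the traversal:
N0 x:[-4/3,29/3] y:[1,18] z:[-2,33] -> hit [1,29/3], descend [3, 4, 7, 9]
  N3 x:[16/3,29/3] y:[29/2,18] z:[19,32] -> miss, prune
  N4 x:[7,29/3] y:[1,19/2] z:[-2,18] -> hit [7,19/2], descend [2, 11]
    N2 x:[7,29/3] y:[1,15/2] z:[-2,2] -> miss, prune
    N11 x:[7,9] y:[3,19/2] z:[7,18] -> hit [7,9] leaf, test {P0(miss), P11(miss)}
  N7 x:[-4/3,3] y:[9,17] z:[21,33] -> miss, prune
  N9 x:[-2/3,8/3] y:[1,13] z:[2,10] -> hit [2,8/3], descend [1, 12]
    N1 x:[-2/3,1] y:[10,13] z:[2,10] -> miss, prune
    N12 x:[1,8/3] y:[1,3/2] z:[2,6] -> miss, prune

Summary -> nodes [0, 3, 4, 2, 11, 7, 9, 1, 12]; box-tests=9; leaf-entries=1; first=miss

== RESULT ==
9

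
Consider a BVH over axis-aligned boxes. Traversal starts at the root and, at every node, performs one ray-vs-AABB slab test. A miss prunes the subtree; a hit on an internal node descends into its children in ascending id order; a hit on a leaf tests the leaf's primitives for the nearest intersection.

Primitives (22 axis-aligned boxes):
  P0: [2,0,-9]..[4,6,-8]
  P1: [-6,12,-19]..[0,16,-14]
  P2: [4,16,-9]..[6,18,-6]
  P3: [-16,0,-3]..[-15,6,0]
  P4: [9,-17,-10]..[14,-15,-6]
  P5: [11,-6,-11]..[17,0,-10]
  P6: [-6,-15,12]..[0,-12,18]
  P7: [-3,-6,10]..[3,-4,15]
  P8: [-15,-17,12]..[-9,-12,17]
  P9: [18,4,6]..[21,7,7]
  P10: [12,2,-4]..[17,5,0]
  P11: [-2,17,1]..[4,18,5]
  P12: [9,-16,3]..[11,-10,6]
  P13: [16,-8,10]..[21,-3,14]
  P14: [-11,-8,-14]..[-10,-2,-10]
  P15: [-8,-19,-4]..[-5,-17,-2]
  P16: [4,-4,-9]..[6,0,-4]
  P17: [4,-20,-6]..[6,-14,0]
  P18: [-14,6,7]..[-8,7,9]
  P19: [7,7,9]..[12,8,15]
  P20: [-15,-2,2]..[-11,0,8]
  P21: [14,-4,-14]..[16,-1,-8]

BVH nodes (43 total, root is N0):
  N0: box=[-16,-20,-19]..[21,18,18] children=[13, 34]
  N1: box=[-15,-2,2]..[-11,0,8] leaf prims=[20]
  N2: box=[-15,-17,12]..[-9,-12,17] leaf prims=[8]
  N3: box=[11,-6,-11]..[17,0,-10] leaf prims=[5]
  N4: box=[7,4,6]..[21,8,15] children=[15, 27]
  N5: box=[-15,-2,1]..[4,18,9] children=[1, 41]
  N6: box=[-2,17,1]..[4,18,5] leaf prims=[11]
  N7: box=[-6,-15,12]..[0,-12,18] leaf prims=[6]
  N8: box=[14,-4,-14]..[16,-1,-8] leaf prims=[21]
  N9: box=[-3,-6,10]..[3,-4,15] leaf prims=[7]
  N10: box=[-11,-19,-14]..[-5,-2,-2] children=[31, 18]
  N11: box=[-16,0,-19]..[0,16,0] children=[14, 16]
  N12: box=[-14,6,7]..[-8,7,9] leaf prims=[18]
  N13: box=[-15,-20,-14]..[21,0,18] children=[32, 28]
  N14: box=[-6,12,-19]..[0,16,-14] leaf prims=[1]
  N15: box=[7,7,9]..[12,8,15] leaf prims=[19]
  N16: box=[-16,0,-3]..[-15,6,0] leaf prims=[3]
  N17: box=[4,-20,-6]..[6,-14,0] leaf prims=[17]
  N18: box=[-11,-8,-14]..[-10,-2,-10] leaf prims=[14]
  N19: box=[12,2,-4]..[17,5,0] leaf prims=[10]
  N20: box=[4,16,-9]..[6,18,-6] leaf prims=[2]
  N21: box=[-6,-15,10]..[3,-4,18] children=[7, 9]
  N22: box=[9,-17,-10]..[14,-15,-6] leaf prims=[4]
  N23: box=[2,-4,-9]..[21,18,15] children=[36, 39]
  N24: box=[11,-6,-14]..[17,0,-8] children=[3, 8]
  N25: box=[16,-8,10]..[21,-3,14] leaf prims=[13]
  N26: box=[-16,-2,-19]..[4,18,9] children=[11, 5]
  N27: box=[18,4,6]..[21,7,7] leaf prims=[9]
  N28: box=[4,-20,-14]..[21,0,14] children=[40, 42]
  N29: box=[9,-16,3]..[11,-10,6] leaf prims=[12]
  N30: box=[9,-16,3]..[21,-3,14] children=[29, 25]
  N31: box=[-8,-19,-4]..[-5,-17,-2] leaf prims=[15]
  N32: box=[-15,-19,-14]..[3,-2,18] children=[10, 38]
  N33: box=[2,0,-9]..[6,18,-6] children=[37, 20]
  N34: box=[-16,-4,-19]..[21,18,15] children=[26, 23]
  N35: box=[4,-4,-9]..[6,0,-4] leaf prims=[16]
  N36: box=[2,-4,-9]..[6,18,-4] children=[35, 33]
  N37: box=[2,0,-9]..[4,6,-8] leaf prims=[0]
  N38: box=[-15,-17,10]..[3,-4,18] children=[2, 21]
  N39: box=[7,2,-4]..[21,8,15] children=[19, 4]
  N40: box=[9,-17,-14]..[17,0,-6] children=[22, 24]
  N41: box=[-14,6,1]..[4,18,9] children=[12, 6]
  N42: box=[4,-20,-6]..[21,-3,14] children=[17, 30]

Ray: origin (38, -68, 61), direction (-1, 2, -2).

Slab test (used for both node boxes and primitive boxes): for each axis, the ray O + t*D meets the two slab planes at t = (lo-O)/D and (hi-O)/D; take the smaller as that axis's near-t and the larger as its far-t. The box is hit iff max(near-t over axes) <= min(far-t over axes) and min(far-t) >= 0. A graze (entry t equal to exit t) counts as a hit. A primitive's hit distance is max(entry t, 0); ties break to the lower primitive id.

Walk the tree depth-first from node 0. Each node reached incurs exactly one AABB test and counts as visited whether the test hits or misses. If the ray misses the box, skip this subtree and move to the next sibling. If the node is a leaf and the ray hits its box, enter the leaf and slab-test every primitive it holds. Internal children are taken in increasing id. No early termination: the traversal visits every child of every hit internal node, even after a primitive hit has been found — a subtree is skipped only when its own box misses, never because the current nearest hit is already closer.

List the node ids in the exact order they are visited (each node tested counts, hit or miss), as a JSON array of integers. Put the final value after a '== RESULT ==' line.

Traverse from the root:
N0 x:[17,54] y:[24,43] z:[43/2,40] -> hit [24,40], descend [13, 34]
  N13 x:[17,53] y:[24,34] z:[43/2,75/2] -> hit [24,34], descend [28, 32]
    N28 x:[17,34] y:[24,34] z:[47/2,75/2] -> hit [24,34], descend [40, 42]
      N40 x:[21,29] y:[51/2,34] z:[67/2,75/2] -> miss, prune
      N42 x:[17,34] y:[24,65/2] z:[47/2,67/2] -> hit [24,65/2], descend [17, 30]
        N17 x:[32,34] y:[24,27] z:[61/2,67/2] -> miss, prune
        N30 x:[17,29] y:[26,65/2] z:[47/2,29] -> hit [26,29], descend [25, 29]
          N25 x:[17,22] y:[30,65/2] z:[47/2,51/2] -> miss, prune
          N29 x:[27,29] y:[26,29] z:[55/2,29] -> hit [55/2,29] leaf, test {P12@t=55/2}
    N32 x:[35,53] y:[49/2,33] z:[43/2,75/2] -> miss, prune
  N34 x:[17,54] y:[32,43] z:[23,40] -> hit [32,40], descend [23, 26]
    N23 x:[17,36] y:[32,43] z:[23,35] -> hit [32,35], descend [36, 39]
      N36 x:[32,36] y:[32,43] z:[65/2,35] -> hit [65/2,35], descend [33, 35]
        N33 x:[32,36] y:[34,43] z:[67/2,35] -> hit [34,35], descend [20, 37]
          N20 x:[32,34] y:[42,43] z:[67/2,35] -> miss, prune
          N37 x:[34,36] y:[34,37] z:[69/2,35] -> hit [69/2,35] leaf, test {P0@t=69/2}
        N35 x:[32,34] y:[32,34] z:[65/2,35] -> hit [65/2,34] leaf, test {P16@t=65/2}
      N39 x:[17,31] y:[35,38] z:[23,65/2] -> miss, prune
    N26 x:[34,54] y:[33,43] z:[26,40] -> hit [34,40], descend [5, 11]
      N5 x:[34,53] y:[33,43] z:[26,30] -> miss, prune
      N11 x:[38,54] y:[34,42] z:[61/2,40] -> hit [38,40], descend [14, 16]
        N14 x:[38,44] y:[40,42] z:[75/2,40] -> hit [40,40] leaf, test {P1@t=40}
        N16 x:[53,54] y:[34,37] z:[61/2,32] -> miss, prune

Visited [0, 13, 28, 40, 42, 17, 30, 25, 29, 32, 34, 23, 36, 33, 20, 37, 35, 39, 26, 5, 11, 14, 16]. Tests: 23 box, 4 leaf. Nearest: P12.

== RESULT ==
[0, 13, 28, 40, 42, 17, 30, 25, 29, 32, 34, 23, 36, 33, 20, 37, 35, 39, 26, 5, 11, 14, 16]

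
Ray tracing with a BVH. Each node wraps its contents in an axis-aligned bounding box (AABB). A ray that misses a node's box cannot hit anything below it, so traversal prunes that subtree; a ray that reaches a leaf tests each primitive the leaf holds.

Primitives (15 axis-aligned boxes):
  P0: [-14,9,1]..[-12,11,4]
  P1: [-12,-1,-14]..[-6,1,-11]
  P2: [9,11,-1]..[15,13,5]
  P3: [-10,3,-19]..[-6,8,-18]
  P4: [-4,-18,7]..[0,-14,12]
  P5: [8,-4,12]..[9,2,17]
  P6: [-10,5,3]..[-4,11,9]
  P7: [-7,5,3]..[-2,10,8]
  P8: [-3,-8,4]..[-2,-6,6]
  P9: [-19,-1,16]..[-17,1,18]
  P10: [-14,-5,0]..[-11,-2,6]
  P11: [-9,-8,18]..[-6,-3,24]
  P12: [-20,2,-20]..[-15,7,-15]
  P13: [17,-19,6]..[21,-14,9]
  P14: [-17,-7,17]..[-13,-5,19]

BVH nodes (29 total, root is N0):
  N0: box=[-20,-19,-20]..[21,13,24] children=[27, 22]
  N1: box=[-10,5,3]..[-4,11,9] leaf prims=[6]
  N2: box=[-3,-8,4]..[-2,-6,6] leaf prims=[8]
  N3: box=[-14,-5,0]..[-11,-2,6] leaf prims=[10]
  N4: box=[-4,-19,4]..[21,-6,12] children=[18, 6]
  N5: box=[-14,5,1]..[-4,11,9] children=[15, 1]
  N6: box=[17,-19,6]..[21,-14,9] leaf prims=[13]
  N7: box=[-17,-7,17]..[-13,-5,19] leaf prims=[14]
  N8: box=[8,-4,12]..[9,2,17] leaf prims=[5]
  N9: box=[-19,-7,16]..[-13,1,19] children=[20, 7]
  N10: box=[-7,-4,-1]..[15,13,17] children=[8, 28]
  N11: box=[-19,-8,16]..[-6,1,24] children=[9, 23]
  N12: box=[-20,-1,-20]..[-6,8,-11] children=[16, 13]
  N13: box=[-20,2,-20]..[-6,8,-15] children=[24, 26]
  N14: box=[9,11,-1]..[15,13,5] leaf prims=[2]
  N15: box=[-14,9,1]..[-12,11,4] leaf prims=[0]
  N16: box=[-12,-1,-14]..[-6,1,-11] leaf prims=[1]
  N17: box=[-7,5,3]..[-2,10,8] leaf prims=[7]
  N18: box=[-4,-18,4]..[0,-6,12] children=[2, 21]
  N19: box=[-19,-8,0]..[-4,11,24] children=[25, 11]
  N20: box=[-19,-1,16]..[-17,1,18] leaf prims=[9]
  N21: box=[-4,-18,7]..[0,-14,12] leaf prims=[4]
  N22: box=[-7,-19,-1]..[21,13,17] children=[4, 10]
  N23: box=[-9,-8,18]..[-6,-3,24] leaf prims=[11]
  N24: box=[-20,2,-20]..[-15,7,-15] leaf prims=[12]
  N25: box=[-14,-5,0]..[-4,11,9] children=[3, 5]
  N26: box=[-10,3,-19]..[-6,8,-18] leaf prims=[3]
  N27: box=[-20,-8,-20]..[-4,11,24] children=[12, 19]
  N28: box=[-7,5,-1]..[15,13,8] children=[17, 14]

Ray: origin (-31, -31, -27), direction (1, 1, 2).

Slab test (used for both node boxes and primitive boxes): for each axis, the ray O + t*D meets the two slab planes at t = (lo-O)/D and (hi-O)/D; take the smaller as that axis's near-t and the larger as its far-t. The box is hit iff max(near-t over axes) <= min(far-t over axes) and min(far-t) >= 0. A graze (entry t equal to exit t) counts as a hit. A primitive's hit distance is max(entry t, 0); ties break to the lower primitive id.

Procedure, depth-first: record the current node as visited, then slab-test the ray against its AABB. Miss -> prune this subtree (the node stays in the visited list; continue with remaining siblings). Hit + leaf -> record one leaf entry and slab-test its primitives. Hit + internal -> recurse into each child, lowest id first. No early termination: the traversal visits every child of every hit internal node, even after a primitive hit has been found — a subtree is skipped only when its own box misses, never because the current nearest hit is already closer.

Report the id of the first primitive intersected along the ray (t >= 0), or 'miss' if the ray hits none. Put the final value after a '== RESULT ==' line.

Trace the traversal:
N0 x:[11,52] y:[12,44] z:[7/2,51/2] -> hit [12,51/2], descend [22, 27]
  N22 x:[24,52] y:[12,44] z:[13,22] -> miss, prune
  N27 x:[11,27] y:[23,42] z:[7/2,51/2] -> hit [23,51/2], descend [12, 19]
    N12 x:[11,25] y:[30,39] z:[7/2,8] -> miss, prune
    N19 x:[12,27] y:[23,42] z:[27/2,51/2] -> hit [23,51/2], descend [11, 25]
      N11 x:[12,25] y:[23,32] z:[43/2,51/2] -> hit [23,25], descend [9, 23]
        N9 x:[12,18] y:[24,32] z:[43/2,23] -> miss, prune
        N23 x:[22,25] y:[23,28] z:[45/2,51/2] -> hit [23,25] leaf, test {P11@t=23}
      N25 x:[17,27] y:[26,42] z:[27/2,18] -> miss, prune

Summary -> nodes [0, 22, 27, 12, 19, 11, 9, 23, 25]; box-tests=9; leaf-entries=1; first=P11

== RESULT ==
11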